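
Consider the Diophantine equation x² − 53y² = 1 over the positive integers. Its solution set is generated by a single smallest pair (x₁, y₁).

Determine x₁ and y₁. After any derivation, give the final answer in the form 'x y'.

66249 9100

[7; 3,1,1,3,14] for √53; ℓ=5 ⇒ convergent index 9
i=0: a=7 ⇒ p=7, q=1
i=1: a=3 ⇒ p=22, q=3
i=2: a=1 ⇒ p=29, q=4
i=3: a=1 ⇒ p=51, q=7
i=4: a=3 ⇒ p=182, q=25
i=5: a=14 ⇒ p=2599, q=357
i=6: a=3 ⇒ p=7979, q=1096
…
i=8: a=1 ⇒ p=18557, q=2549
i=9: a=3 ⇒ p=66249, q=9100
(x₁, y₁) = (66249, 9100);  66249² − 53·9100² = 1 ✓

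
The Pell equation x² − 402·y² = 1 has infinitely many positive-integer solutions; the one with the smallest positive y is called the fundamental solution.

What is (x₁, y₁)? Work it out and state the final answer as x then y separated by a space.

401 20

√402 → a₀=20, period (20,40); ℓ=2 even so k=1
k=0  a_k=20  p_k/q_k = 20/1
k=1  a_k=20  p_k/q_k = 401/20
(x₁, y₁) = (401, 20);  401² − 402·20² = 1 ✓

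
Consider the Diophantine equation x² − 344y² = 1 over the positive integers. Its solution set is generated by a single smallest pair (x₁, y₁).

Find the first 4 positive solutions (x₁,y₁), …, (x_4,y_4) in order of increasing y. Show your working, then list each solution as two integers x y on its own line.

[18; 1,1,4,1,3,1,4,1,1,36] for √344; ℓ=10 ⇒ convergent index 9
a_0=18:  p_0=18·1+0=18,  q_0=18·0+1=1
…
a_5=3:  p_5=3·204+167=779,  q_5=3·11+9=42
a_6=1:  p_6=1·779+204=983,  q_6=1·42+11=53
a_7=4:  p_7=4·983+779=4711,  q_7=4·53+42=254
a_8=1:  p_8=1·4711+983=5694,  q_8=1·254+53=307
a_9=1:  p_9=1·5694+4711=10405,  q_9=1·307+254=561
→ (10405, 561).  Check: 10405²=108264025, 344·561²=108264024, difference 1.
k=2:  x_2 = 10405·10405+344·561·561 = 216528049,  y_2 = 10405·561+561·10405 = 11674410
k=3:  x_3 = 10405·216528049+344·561·11674410 = 4505948689285,  y_3 = 10405·11674410+561·216528049 = 242944471539
k=4:  x_4 = 10405·4505948689285+344·561·242944471539 = 93768792007492801,  y_4 = 10405·242944471539+561·4505948689285 = 5055674441052180

10405 561
216528049 11674410
4505948689285 242944471539
93768792007492801 5055674441052180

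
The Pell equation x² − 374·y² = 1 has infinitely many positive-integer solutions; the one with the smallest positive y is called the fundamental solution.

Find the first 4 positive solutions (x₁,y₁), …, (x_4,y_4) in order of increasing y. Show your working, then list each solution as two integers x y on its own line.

3365 174
22646449 1171020
152410598405 7880964426
1025723304619201 53038889415960

√374 = [19; 2,1,18,1,2,38, …], period ℓ=6 (even) → k=5
step 0: (19, 1)  from 19·(1,0) + (0,1)
…
step 4: (1141, 59)  from 1·(1083,56) + (58,3)
step 5: (3365, 174)  from 2·(1141,59) + (1083,56)
fundamental: x₁=3365, y₁=174  (since 11323225 − 374·30276 = 1)
(x_2, y_2) = (3365·3365 + 374·174·174, 3365·174 + 174·3365) = (22646449, 1171020)
(x_3, y_3) = (3365·22646449 + 374·174·1171020, 3365·1171020 + 174·22646449) = (152410598405, 7880964426)
(x_4, y_4) = (3365·152410598405 + 374·174·7880964426, 3365·7880964426 + 174·152410598405) = (1025723304619201, 53038889415960)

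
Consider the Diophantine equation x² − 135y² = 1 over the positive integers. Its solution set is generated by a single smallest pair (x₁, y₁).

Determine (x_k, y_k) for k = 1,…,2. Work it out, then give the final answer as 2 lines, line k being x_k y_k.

[11; 1,1,1,1,1,1,1,22] for √135; ℓ=8 ⇒ convergent index 7
step 0: (11, 1)  from 11·(1,0) + (0,1)
…
step 3: (35, 3)  from 1·(23,2) + (12,1)
…
step 5: (93, 8)  from 1·(58,5) + (35,3)
step 6: (151, 13)  from 1·(93,8) + (58,5)
step 7: (244, 21)  from 1·(151,13) + (93,8)
→ (244, 21).  Check: 244²=59536, 135·21²=59535, difference 1.
n=2: (244,21)∘(244,21) = (244·244+135·21·21, 244·21+21·244) = (119071,10248)

244 21
119071 10248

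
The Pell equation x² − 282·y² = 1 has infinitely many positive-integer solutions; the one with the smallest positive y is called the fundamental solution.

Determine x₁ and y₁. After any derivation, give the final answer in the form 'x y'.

[16; 1,3,1,4,1,3,1,32] for √282; ℓ=8 ⇒ convergent index 7
k=0  a_k=16  p_k/q_k = 16/1
k=1  a_k=1  p_k/q_k = 17/1
k=2  a_k=3  p_k/q_k = 67/4
…
k=4  a_k=4  p_k/q_k = 403/24
…
k=6  a_k=3  p_k/q_k = 1864/111
k=7  a_k=1  p_k/q_k = 2351/140
(x₁, y₁) = (2351, 140);  2351² − 282·140² = 1 ✓

2351 140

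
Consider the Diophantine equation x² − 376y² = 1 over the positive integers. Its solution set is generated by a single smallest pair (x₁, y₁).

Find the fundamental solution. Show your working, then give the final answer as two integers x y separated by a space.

√376 → a₀=19, period (2,1,1,3,1,…,1,2,38); ℓ=16 even so k=15
step 0: (19, 1)  from 19·(1,0) + (0,1)
step 1: (39, 2)  from 2·(19,1) + (1,0)
…
step 3: (97, 5)  from 1·(58,3) + (39,2)
…
step 6: (1241, 64)  from 2·(446,23) + (349,18)
step 7: (2928, 151)  from 2·(1241,64) + (446,23)
step 8: (12953, 668)  from 4·(2928,151) + (1241,64)
…
step 13: (468441, 24158)  from 1·(368986,19029) + (99455,5129)
step 14: (837427, 43187)  from 1·(468441,24158) + (368986,19029)
step 15: (2143295, 110532)  from 2·(837427,43187) + (468441,24158)
fundamental: x₁=2143295, y₁=110532  (since 4593713457025 − 376·12217323024 = 1)

2143295 110532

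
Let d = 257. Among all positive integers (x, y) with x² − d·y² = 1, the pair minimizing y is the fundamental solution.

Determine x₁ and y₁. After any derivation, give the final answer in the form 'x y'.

√257 → a₀=16, period (32); ℓ=1 odd so k=1
step 0: (16, 1)  from 16·(1,0) + (0,1)
step 1: (513, 32)  from 32·(16,1) + (1,0)
→ (513, 32).  Check: 513²=263169, 257·32²=263168, difference 1.

513 32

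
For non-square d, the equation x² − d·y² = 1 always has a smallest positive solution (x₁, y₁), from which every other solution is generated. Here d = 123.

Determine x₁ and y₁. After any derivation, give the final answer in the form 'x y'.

√123 = [11; 11,22, …], period ℓ=2 (even) → k=1
a_0=11:  p_0=11·1+0=11,  q_0=11·0+1=1
a_1=11:  p_1=11·11+1=122,  q_1=11·1+0=11
(x₁, y₁) = (122, 11);  122² − 123·11² = 1 ✓

122 11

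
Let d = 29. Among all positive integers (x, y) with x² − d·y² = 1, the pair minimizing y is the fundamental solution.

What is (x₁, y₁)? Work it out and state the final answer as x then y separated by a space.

9801 1820

d=29: √d = [5; 2,1,1,2,10] (ℓ=5, odd), read p_9/q_9
i=0: a=5 ⇒ p=5, q=1
i=1: a=2 ⇒ p=11, q=2
i=2: a=1 ⇒ p=16, q=3
…
i=4: a=2 ⇒ p=70, q=13
i=5: a=10 ⇒ p=727, q=135
i=6: a=2 ⇒ p=1524, q=283
i=7: a=1 ⇒ p=2251, q=418
i=8: a=1 ⇒ p=3775, q=701
i=9: a=2 ⇒ p=9801, q=1820
(x₁, y₁) = (9801, 1820);  9801² − 29·1820² = 1 ✓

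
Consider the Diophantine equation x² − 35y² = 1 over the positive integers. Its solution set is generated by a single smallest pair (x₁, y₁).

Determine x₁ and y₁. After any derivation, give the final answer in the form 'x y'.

[5; 1,10] for √35; ℓ=2 ⇒ convergent index 1
i=0: a=5 ⇒ p=5, q=1
i=1: a=1 ⇒ p=6, q=1
fundamental: x₁=6, y₁=1  (since 36 − 35·1 = 1)

6 1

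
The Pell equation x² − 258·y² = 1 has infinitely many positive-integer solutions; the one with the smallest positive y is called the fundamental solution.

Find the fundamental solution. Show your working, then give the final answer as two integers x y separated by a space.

√258 = [16; 16,32, …], period ℓ=2 (even) → k=1
i=0: a=16 ⇒ p=16, q=1
i=1: a=16 ⇒ p=257, q=16
(x₁, y₁) = (257, 16);  257² − 258·16² = 1 ✓

257 16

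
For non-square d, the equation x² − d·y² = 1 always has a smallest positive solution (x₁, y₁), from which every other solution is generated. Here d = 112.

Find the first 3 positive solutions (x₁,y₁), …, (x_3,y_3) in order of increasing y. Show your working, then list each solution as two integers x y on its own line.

√112 = [10; 1,1,2,1,1,20, …], period ℓ=6 (even) → k=5
k=0  a_k=10  p_k/q_k = 10/1
k=1  a_k=1  p_k/q_k = 11/1
…
k=4  a_k=1  p_k/q_k = 74/7
k=5  a_k=1  p_k/q_k = 127/12
→ (127, 12).  Check: 127²=16129, 112·12²=16128, difference 1.
k=2:  x_2 = 127·127+112·12·12 = 32257,  y_2 = 127·12+12·127 = 3048
k=3:  x_3 = 127·32257+112·12·3048 = 8193151,  y_3 = 127·3048+12·32257 = 774180

127 12
32257 3048
8193151 774180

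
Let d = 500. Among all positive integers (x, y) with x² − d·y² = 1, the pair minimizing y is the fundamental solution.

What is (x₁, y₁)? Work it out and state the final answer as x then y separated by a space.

930249 41602

√500 → a₀=22, period (2,1,3,2,1,…,1,2,44); ℓ=14 even so k=13
a_0=22:  p_0=22·1+0=22,  q_0=22·0+1=1
a_1=2:  p_1=2·22+1=45,  q_1=2·1+0=2
a_2=1:  p_2=1·45+22=67,  q_2=1·2+1=3
a_3=3:  p_3=3·67+45=246,  q_3=3·3+2=11
a_4=2:  p_4=2·246+67=559,  q_4=2·11+3=25
…
a_6=1:  p_6=1·805+559=1364,  q_6=1·36+25=61
a_7=10:  p_7=10·1364+805=14445,  q_7=10·61+36=646
a_8=1:  p_8=1·14445+1364=15809,  q_8=1·646+61=707
…
a_10=2:  p_10=2·30254+15809=76317,  q_10=2·1353+707=3413
a_11=3:  p_11=3·76317+30254=259205,  q_11=3·3413+1353=11592
a_12=1:  p_12=1·259205+76317=335522,  q_12=1·11592+3413=15005
a_13=2:  p_13=2·335522+259205=930249,  q_13=2·15005+11592=41602
(x₁, y₁) = (930249, 41602);  930249² − 500·41602² = 1 ✓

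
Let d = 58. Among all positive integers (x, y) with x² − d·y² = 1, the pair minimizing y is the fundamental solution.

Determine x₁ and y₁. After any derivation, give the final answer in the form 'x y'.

19603 2574

√58 = [7; 1,1,1,1,1,1,14, …], period ℓ=7 (odd) → k=13
step 0: (7, 1)  from 7·(1,0) + (0,1)
step 1: (8, 1)  from 1·(7,1) + (1,0)
step 2: (15, 2)  from 1·(8,1) + (7,1)
step 3: (23, 3)  from 1·(15,2) + (8,1)
step 4: (38, 5)  from 1·(23,3) + (15,2)
step 5: (61, 8)  from 1·(38,5) + (23,3)
step 6: (99, 13)  from 1·(61,8) + (38,5)
step 7: (1447, 190)  from 14·(99,13) + (61,8)
…
step 9: (2993, 393)  from 1·(1546,203) + (1447,190)
step 10: (4539, 596)  from 1·(2993,393) + (1546,203)
step 11: (7532, 989)  from 1·(4539,596) + (2993,393)
step 12: (12071, 1585)  from 1·(7532,989) + (4539,596)
step 13: (19603, 2574)  from 1·(12071,1585) + (7532,989)
(x₁, y₁) = (19603, 2574);  19603² − 58·2574² = 1 ✓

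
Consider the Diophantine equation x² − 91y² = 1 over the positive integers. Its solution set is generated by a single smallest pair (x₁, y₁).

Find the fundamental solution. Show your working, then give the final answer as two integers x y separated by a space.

1574 165

d=91: √d = [9; 1,1,5,1,5,1,1,18] (ℓ=8, even), read p_7/q_7
a_0=9:  p_0=9·1+0=9,  q_0=9·0+1=1
a_1=1:  p_1=1·9+1=10,  q_1=1·1+0=1
…
a_3=5:  p_3=5·19+10=105,  q_3=5·2+1=11
…
a_5=5:  p_5=5·124+105=725,  q_5=5·13+11=76
a_6=1:  p_6=1·725+124=849,  q_6=1·76+13=89
a_7=1:  p_7=1·849+725=1574,  q_7=1·89+76=165
fundamental: x₁=1574, y₁=165  (since 2477476 − 91·27225 = 1)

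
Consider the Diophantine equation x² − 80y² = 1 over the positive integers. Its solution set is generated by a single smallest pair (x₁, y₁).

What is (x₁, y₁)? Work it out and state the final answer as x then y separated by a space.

√80 = [8; 1,16, …], period ℓ=2 (even) → k=1
k=0  a_k=8  p_k/q_k = 8/1
k=1  a_k=1  p_k/q_k = 9/1
fundamental: x₁=9, y₁=1  (since 81 − 80·1 = 1)

9 1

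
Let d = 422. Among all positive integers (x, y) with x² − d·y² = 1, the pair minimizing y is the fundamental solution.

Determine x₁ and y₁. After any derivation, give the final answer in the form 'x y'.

√422 = [20; 1,1,5,2,1,…,1,1,40, …], period ℓ=14 (even) → k=13
i=0: a=20 ⇒ p=20, q=1
…
i=4: a=2 ⇒ p=493, q=24
…
i=6: a=3 ⇒ p=2650, q=129
…
i=12: a=1 ⇒ p=3810680, q=185501
i=13: a=1 ⇒ p=7022501, q=341850
→ (7022501, 341850).  Check: 7022501²=49315520295001, 422·341850²=49315520295000, difference 1.

7022501 341850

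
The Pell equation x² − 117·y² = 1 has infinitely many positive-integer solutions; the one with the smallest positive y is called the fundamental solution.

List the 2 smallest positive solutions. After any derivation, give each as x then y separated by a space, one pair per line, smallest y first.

649 60
842401 77880

d=117: √d = [10; 1,4,2,4,1,20] (ℓ=6, even), read p_5/q_5
step 0: (10, 1)  from 10·(1,0) + (0,1)
step 1: (11, 1)  from 1·(10,1) + (1,0)
step 2: (54, 5)  from 4·(11,1) + (10,1)
step 3: (119, 11)  from 2·(54,5) + (11,1)
step 4: (530, 49)  from 4·(119,11) + (54,5)
step 5: (649, 60)  from 1·(530,49) + (119,11)
→ (649, 60).  Check: 649²=421201, 117·60²=421200, difference 1.
(x_2, y_2) = (649·649 + 117·60·60, 649·60 + 60·649) = (842401, 77880)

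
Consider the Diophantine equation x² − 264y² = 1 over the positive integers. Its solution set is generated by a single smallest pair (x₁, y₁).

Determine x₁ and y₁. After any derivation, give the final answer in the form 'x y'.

√264 → a₀=16, period (4,32); ℓ=2 even so k=1
k=0  a_k=16  p_k/q_k = 16/1
k=1  a_k=4  p_k/q_k = 65/4
→ (65, 4).  Check: 65²=4225, 264·4²=4224, difference 1.

65 4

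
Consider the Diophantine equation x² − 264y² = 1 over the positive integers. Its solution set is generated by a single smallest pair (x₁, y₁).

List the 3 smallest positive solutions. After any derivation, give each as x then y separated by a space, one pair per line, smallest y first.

65 4
8449 520
1098305 67596

√264 = [16; 4,32, …], period ℓ=2 (even) → k=1
a_0=16:  p_0=16·1+0=16,  q_0=16·0+1=1
a_1=4:  p_1=4·16+1=65,  q_1=4·1+0=4
fundamental: x₁=65, y₁=4  (since 4225 − 264·16 = 1)
k=2:  x_2 = 65·65+264·4·4 = 8449,  y_2 = 65·4+4·65 = 520
k=3:  x_3 = 65·8449+264·4·520 = 1098305,  y_3 = 65·520+4·8449 = 67596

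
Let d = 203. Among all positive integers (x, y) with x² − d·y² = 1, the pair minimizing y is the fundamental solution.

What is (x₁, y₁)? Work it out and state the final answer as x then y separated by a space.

57 4

√203 = [14; 4,28, …], period ℓ=2 (even) → k=1
step 0: (14, 1)  from 14·(1,0) + (0,1)
step 1: (57, 4)  from 4·(14,1) + (1,0)
→ (57, 4).  Check: 57²=3249, 203·4²=3248, difference 1.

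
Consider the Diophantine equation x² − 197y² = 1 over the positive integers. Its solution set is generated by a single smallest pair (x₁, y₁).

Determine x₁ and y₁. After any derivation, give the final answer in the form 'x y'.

√197 = [14; 28, …], period ℓ=1 (odd) → k=1
a_0=14:  p_0=14·1+0=14,  q_0=14·0+1=1
a_1=28:  p_1=28·14+1=393,  q_1=28·1+0=28
fundamental: x₁=393, y₁=28  (since 154449 − 197·784 = 1)

393 28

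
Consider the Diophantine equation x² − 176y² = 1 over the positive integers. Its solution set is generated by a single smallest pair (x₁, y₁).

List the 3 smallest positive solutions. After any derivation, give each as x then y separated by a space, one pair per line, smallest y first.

199 15
79201 5970
31521799 2376045

√176 → a₀=13, period (3,1,3,26); ℓ=4 even so k=3
step 0: (13, 1)  from 13·(1,0) + (0,1)
step 1: (40, 3)  from 3·(13,1) + (1,0)
step 2: (53, 4)  from 1·(40,3) + (13,1)
step 3: (199, 15)  from 3·(53,4) + (40,3)
fundamental: x₁=199, y₁=15  (since 39601 − 176·225 = 1)
n=2: (199,15)∘(199,15) = (199·199+176·15·15, 199·15+15·199) = (79201,5970)
n=3: (79201,5970)∘(199,15) = (199·79201+176·15·5970, 199·5970+15·79201) = (31521799,2376045)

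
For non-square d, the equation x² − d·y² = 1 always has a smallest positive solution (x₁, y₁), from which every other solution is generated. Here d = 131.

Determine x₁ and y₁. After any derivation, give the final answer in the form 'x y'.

[11; 2,4,11,4,2,22] for √131; ℓ=6 ⇒ convergent index 5
step 0: (11, 1)  from 11·(1,0) + (0,1)
step 1: (23, 2)  from 2·(11,1) + (1,0)
step 2: (103, 9)  from 4·(23,2) + (11,1)
step 3: (1156, 101)  from 11·(103,9) + (23,2)
step 4: (4727, 413)  from 4·(1156,101) + (103,9)
step 5: (10610, 927)  from 2·(4727,413) + (1156,101)
→ (10610, 927).  Check: 10610²=112572100, 131·927²=112572099, difference 1.

10610 927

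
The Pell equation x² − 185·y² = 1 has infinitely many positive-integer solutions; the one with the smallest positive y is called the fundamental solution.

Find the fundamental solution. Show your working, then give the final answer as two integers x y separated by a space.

9249 680

√185 = [13; 1,1,1,1,26, …], period ℓ=5 (odd) → k=9
step 0: (13, 1)  from 13·(1,0) + (0,1)
…
step 2: (27, 2)  from 1·(14,1) + (13,1)
step 3: (41, 3)  from 1·(27,2) + (14,1)
step 4: (68, 5)  from 1·(41,3) + (27,2)
…
step 6: (1877, 138)  from 1·(1809,133) + (68,5)
step 7: (3686, 271)  from 1·(1877,138) + (1809,133)
step 8: (5563, 409)  from 1·(3686,271) + (1877,138)
step 9: (9249, 680)  from 1·(5563,409) + (3686,271)
(x₁, y₁) = (9249, 680);  9249² − 185·680² = 1 ✓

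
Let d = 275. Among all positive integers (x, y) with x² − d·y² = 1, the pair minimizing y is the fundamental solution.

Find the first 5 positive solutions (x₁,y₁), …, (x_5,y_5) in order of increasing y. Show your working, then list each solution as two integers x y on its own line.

√275 → a₀=16, period (1,1,2,1,1,32); ℓ=6 even so k=5
i=0: a=16 ⇒ p=16, q=1
i=1: a=1 ⇒ p=17, q=1
…
i=3: a=2 ⇒ p=83, q=5
i=4: a=1 ⇒ p=116, q=7
i=5: a=1 ⇒ p=199, q=12
→ (199, 12).  Check: 199²=39601, 275·12²=39600, difference 1.
(199+12√275)^2 = 79201 + 4776√275
(199+12√275)^3 = 31521799 + 1900836√275
(199+12√275)^4 = 12545596801 + 756527952√275
(199+12√275)^5 = 4993116004999 + 301096224060√275

199 12
79201 4776
31521799 1900836
12545596801 756527952
4993116004999 301096224060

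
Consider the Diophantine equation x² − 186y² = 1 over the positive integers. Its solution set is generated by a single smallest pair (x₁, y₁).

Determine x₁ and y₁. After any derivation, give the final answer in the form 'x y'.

√186 → a₀=13, period (1,1,1,3,4,3,1,1,1,26); ℓ=10 even so k=9
k=0  a_k=13  p_k/q_k = 13/1
…
k=2  a_k=1  p_k/q_k = 27/2
k=3  a_k=1  p_k/q_k = 41/3
k=4  a_k=3  p_k/q_k = 150/11
k=5  a_k=4  p_k/q_k = 641/47
…
k=7  a_k=1  p_k/q_k = 2714/199
k=8  a_k=1  p_k/q_k = 4787/351
k=9  a_k=1  p_k/q_k = 7501/550
→ (7501, 550).  Check: 7501²=56265001, 186·550²=56265000, difference 1.

7501 550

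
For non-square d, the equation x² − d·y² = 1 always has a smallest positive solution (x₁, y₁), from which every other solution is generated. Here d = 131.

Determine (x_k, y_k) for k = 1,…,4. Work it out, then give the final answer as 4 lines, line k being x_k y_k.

d=131: √d = [11; 2,4,11,4,2,22] (ℓ=6, even), read p_5/q_5
step 0: (11, 1)  from 11·(1,0) + (0,1)
step 1: (23, 2)  from 2·(11,1) + (1,0)
step 2: (103, 9)  from 4·(23,2) + (11,1)
…
step 4: (4727, 413)  from 4·(1156,101) + (103,9)
step 5: (10610, 927)  from 2·(4727,413) + (1156,101)
fundamental: x₁=10610, y₁=927  (since 112572100 − 131·859329 = 1)
k=2:  x_2 = 10610·10610+131·927·927 = 225144199,  y_2 = 10610·927+927·10610 = 19670940
k=3:  x_3 = 10610·225144199+131·927·19670940 = 4777559892170,  y_3 = 10610·19670940+927·225144199 = 417417345873
k=4:  x_4 = 10610·4777559892170+131·927·417417345873 = 101379820686703201,  y_4 = 10610·417417345873+927·4777559892170 = 8857596059754120

10610 927
225144199 19670940
4777559892170 417417345873
101379820686703201 8857596059754120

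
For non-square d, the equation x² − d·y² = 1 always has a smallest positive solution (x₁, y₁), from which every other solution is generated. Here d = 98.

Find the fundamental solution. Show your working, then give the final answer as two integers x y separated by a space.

99 10

√98 → a₀=9, period (1,8,1,18); ℓ=4 even so k=3
i=0: a=9 ⇒ p=9, q=1
i=1: a=1 ⇒ p=10, q=1
i=2: a=8 ⇒ p=89, q=9
i=3: a=1 ⇒ p=99, q=10
→ (99, 10).  Check: 99²=9801, 98·10²=9800, difference 1.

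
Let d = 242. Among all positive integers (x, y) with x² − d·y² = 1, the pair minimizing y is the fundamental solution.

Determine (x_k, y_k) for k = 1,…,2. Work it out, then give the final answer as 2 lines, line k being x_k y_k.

19601 1260
768398401 49394520

d=242: √d = [15; 1,1,3,1,14,1,3,1,1,30] (ℓ=10, even), read p_9/q_9
k=0  a_k=15  p_k/q_k = 15/1
…
k=5  a_k=14  p_k/q_k = 2069/133
…
k=8  a_k=1  p_k/q_k = 10905/701
k=9  a_k=1  p_k/q_k = 19601/1260
(x₁, y₁) = (19601, 1260);  19601² − 242·1260² = 1 ✓
n=2: (19601,1260)∘(19601,1260) = (19601·19601+242·1260·1260, 19601·1260+1260·19601) = (768398401,49394520)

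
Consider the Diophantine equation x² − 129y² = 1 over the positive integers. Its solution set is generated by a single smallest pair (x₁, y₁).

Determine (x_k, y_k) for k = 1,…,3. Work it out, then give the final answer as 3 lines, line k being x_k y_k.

16855 1484
568182049 50025640
19153416854935 1686364322916

√129 → a₀=11, period (2,1,3,1,6,1,3,1,2,22); ℓ=10 even so k=9
a_0=11:  p_0=11·1+0=11,  q_0=11·0+1=1
a_1=2:  p_1=2·11+1=23,  q_1=2·1+0=2
…
a_5=6:  p_5=6·159+125=1079,  q_5=6·14+11=95
…
a_8=1:  p_8=1·4793+1238=6031,  q_8=1·422+109=531
a_9=2:  p_9=2·6031+4793=16855,  q_9=2·531+422=1484
(x₁, y₁) = (16855, 1484);  16855² − 129·1484² = 1 ✓
n=2: (16855,1484)∘(16855,1484) = (16855·16855+129·1484·1484, 16855·1484+1484·16855) = (568182049,50025640)
n=3: (568182049,50025640)∘(16855,1484) = (16855·568182049+129·1484·50025640, 16855·50025640+1484·568182049) = (19153416854935,1686364322916)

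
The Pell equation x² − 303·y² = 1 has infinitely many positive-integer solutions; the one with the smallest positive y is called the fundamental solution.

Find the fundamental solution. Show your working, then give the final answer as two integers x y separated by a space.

√303 = [17; 2,2,5,2,2,34, …], period ℓ=6 (even) → k=5
a_0=17:  p_0=17·1+0=17,  q_0=17·0+1=1
…
a_4=2:  p_4=2·470+87=1027,  q_4=2·27+5=59
a_5=2:  p_5=2·1027+470=2524,  q_5=2·59+27=145
→ (2524, 145).  Check: 2524²=6370576, 303·145²=6370575, difference 1.

2524 145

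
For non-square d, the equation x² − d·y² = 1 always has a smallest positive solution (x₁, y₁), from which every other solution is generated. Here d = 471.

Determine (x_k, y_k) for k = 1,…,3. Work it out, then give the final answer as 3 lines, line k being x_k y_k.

7838695 361188
122890278606049 5662485139320
1926598824915678693415 88772987898323613612

√471 = [21; 1,2,2,1,3,…,2,1,42, …], period ℓ=14 (even) → k=13
k=0  a_k=21  p_k/q_k = 21/1
k=1  a_k=1  p_k/q_k = 22/1
k=2  a_k=2  p_k/q_k = 65/3
k=3  a_k=2  p_k/q_k = 152/7
…
k=5  a_k=3  p_k/q_k = 803/37
k=6  a_k=4  p_k/q_k = 3429/158
k=7  a_k=14  p_k/q_k = 48809/2249
k=8  a_k=4  p_k/q_k = 198665/9154
k=9  a_k=3  p_k/q_k = 644804/29711
k=10  a_k=1  p_k/q_k = 843469/38865
k=11  a_k=2  p_k/q_k = 2331742/107441
k=12  a_k=2  p_k/q_k = 5506953/253747
k=13  a_k=1  p_k/q_k = 7838695/361188
fundamental: x₁=7838695, y₁=361188  (since 61445139303025 − 471·130456771344 = 1)
(x_2, y_2) = (7838695·7838695 + 471·361188·361188, 7838695·361188 + 361188·7838695) = (122890278606049, 5662485139320)
(x_3, y_3) = (7838695·122890278606049 + 471·361188·5662485139320, 7838695·5662485139320 + 361188·122890278606049) = (1926598824915678693415, 88772987898323613612)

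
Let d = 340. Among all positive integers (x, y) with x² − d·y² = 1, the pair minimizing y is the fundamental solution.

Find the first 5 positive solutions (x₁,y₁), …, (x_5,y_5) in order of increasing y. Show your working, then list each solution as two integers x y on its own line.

285769 15498
163327842721 8857695924
93348068572789129 5062509812995614
53351968415791425367681 2893416733491029538408
30492677324331251603220874249 1653697613020933530509635890

√340 = [18; 2,3,1,1,1,…,3,2,36, …], period ℓ=14 (even) → k=13
k=0  a_k=18  p_k/q_k = 18/1
k=1  a_k=2  p_k/q_k = 37/2
…
k=4  a_k=1  p_k/q_k = 295/16
k=5  a_k=1  p_k/q_k = 461/25
…
k=9  a_k=1  p_k/q_k = 13774/747
…
k=12  a_k=3  p_k/q_k = 125478/6805
k=13  a_k=2  p_k/q_k = 285769/15498
(x₁, y₁) = (285769, 15498);  285769² − 340·15498² = 1 ✓
n=2: (285769,15498)∘(285769,15498) = (285769·285769+340·15498·15498, 285769·15498+15498·285769) = (163327842721,8857695924)
n=3: (163327842721,8857695924)∘(285769,15498) = (285769·163327842721+340·15498·8857695924, 285769·8857695924+15498·163327842721) = (93348068572789129,5062509812995614)
n=4: (93348068572789129,5062509812995614)∘(285769,15498) = (285769·93348068572789129+340·15498·5062509812995614, 285769·5062509812995614+15498·93348068572789129) = (53351968415791425367681,2893416733491029538408)
n=5: (53351968415791425367681,2893416733491029538408)∘(285769,15498) = (285769·53351968415791425367681+340·15498·2893416733491029538408, 285769·2893416733491029538408+15498·53351968415791425367681) = (30492677324331251603220874249,1653697613020933530509635890)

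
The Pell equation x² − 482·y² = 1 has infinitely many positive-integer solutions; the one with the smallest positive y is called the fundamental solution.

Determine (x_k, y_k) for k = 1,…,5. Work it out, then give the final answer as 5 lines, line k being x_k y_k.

[21; 1,20,1,42] for √482; ℓ=4 ⇒ convergent index 3
a_0=21:  p_0=21·1+0=21,  q_0=21·0+1=1
…
a_2=20:  p_2=20·22+21=461,  q_2=20·1+1=21
a_3=1:  p_3=1·461+22=483,  q_3=1·21+1=22
(x₁, y₁) = (483, 22);  483² − 482·22² = 1 ✓
n=2: (483,22)∘(483,22) = (483·483+482·22·22, 483·22+22·483) = (466577,21252)
n=3: (466577,21252)∘(483,22) = (483·466577+482·22·21252, 483·21252+22·466577) = (450712899,20529410)
n=4: (450712899,20529410)∘(483,22) = (483·450712899+482·22·20529410, 483·20529410+22·450712899) = (435388193857,19831388808)
n=5: (435388193857,19831388808)∘(483,22) = (483·435388193857+482·22·19831388808, 483·19831388808+22·435388193857) = (420584544552963,19157101059118)

483 22
466577 21252
450712899 20529410
435388193857 19831388808
420584544552963 19157101059118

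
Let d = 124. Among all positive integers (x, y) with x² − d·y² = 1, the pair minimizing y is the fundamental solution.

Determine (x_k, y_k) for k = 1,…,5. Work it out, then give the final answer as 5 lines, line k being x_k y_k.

4620799 414960
42703566796801 3834893506080
394649197502177907199 35440544156001500880
3647189234337689639247667201 327527261991011323636100160
33705856733676329245494460531519999 3026875289361570825948579964954800

√124 = [11; 7,2,1,1,1,…,2,7,22, …], period ℓ=16 (even) → k=15
k=0  a_k=11  p_k/q_k = 11/1
k=1  a_k=7  p_k/q_k = 78/7
k=2  a_k=2  p_k/q_k = 167/15
k=3  a_k=1  p_k/q_k = 245/22
k=4  a_k=1  p_k/q_k = 412/37
…
k=6  a_k=3  p_k/q_k = 2383/214
…
k=9  a_k=1  p_k/q_k = 17583/1579
…
k=11  a_k=1  p_k/q_k = 84875/7622
k=12  a_k=1  p_k/q_k = 152167/13665
…
k=14  a_k=2  p_k/q_k = 626251/56239
k=15  a_k=7  p_k/q_k = 4620799/414960
→ (4620799, 414960).  Check: 4620799²=21351783398401, 124·414960²=21351783398400, difference 1.
k=2:  x_2 = 4620799·4620799+124·414960·414960 = 42703566796801,  y_2 = 4620799·414960+414960·4620799 = 3834893506080
k=3:  x_3 = 4620799·42703566796801+124·414960·3834893506080 = 394649197502177907199,  y_3 = 4620799·3834893506080+414960·42703566796801 = 35440544156001500880
k=4:  x_4 = 4620799·394649197502177907199+124·414960·35440544156001500880 = 3647189234337689639247667201,  y_4 = 4620799·35440544156001500880+414960·394649197502177907199 = 327527261991011323636100160
k=5:  x_5 = 4620799·3647189234337689639247667201+124·414960·327527261991011323636100160 = 33705856733676329245494460531519999,  y_5 = 4620799·327527261991011323636100160+414960·3647189234337689639247667201 = 3026875289361570825948579964954800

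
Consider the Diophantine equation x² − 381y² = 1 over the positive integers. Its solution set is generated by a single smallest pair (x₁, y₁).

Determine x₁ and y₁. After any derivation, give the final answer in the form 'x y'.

√381 = [19; 1,1,12,1,1,38, …], period ℓ=6 (even) → k=5
a_0=19:  p_0=19·1+0=19,  q_0=19·0+1=1
…
a_2=1:  p_2=1·20+19=39,  q_2=1·1+1=2
a_3=12:  p_3=12·39+20=488,  q_3=12·2+1=25
a_4=1:  p_4=1·488+39=527,  q_4=1·25+2=27
a_5=1:  p_5=1·527+488=1015,  q_5=1·27+25=52
(x₁, y₁) = (1015, 52);  1015² − 381·52² = 1 ✓

1015 52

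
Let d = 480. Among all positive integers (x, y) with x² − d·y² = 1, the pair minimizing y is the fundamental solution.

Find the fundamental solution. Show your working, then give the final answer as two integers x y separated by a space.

241 11

√480 → a₀=21, period (1,9,1,42); ℓ=4 even so k=3
i=0: a=21 ⇒ p=21, q=1
…
i=2: a=9 ⇒ p=219, q=10
i=3: a=1 ⇒ p=241, q=11
→ (241, 11).  Check: 241²=58081, 480·11²=58080, difference 1.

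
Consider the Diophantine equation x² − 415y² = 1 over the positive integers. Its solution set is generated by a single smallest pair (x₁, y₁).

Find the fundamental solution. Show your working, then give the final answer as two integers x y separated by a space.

[20; 2,1,2,4,6,…,1,2,40] for √415; ℓ=16 ⇒ convergent index 15
i=0: a=20 ⇒ p=20, q=1
i=1: a=2 ⇒ p=41, q=2
i=2: a=1 ⇒ p=61, q=3
i=3: a=2 ⇒ p=163, q=8
i=4: a=4 ⇒ p=713, q=35
i=5: a=6 ⇒ p=4441, q=218
…
i=7: a=1 ⇒ p=9595, q=471
i=8: a=3 ⇒ p=33939, q=1666
i=9: a=1 ⇒ p=43534, q=2137
i=10: a=1 ⇒ p=77473, q=3803
i=11: a=6 ⇒ p=508372, q=24955
…
i=13: a=2 ⇒ p=4730294, q=232201
i=14: a=1 ⇒ p=6841255, q=335824
i=15: a=2 ⇒ p=18412804, q=903849
→ (18412804, 903849).  Check: 18412804²=339031351142416, 415·903849²=339031351142415, difference 1.

18412804 903849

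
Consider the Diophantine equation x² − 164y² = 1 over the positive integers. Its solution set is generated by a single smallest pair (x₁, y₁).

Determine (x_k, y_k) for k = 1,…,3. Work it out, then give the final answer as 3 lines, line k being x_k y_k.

√164 = [12; 1,4,6,4,1,24, …], period ℓ=6 (even) → k=5
step 0: (12, 1)  from 12·(1,0) + (0,1)
…
step 2: (64, 5)  from 4·(13,1) + (12,1)
step 3: (397, 31)  from 6·(64,5) + (13,1)
step 4: (1652, 129)  from 4·(397,31) + (64,5)
step 5: (2049, 160)  from 1·(1652,129) + (397,31)
fundamental: x₁=2049, y₁=160  (since 4198401 − 164·25600 = 1)
n=2: (2049,160)∘(2049,160) = (2049·2049+164·160·160, 2049·160+160·2049) = (8396801,655680)
n=3: (8396801,655680)∘(2049,160) = (2049·8396801+164·160·655680, 2049·655680+160·8396801) = (34410088449,2686976480)

2049 160
8396801 655680
34410088449 2686976480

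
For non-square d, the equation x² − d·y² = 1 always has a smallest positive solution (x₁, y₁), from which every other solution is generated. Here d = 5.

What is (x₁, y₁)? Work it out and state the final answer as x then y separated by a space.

√5 → a₀=2, period (4); ℓ=1 odd so k=1
k=0  a_k=2  p_k/q_k = 2/1
k=1  a_k=4  p_k/q_k = 9/4
(x₁, y₁) = (9, 4);  9² − 5·4² = 1 ✓

9 4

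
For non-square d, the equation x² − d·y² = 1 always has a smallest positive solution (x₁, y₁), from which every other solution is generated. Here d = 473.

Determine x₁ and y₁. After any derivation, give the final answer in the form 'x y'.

87 4

d=473: √d = [21; 1,2,1,42] (ℓ=4, even), read p_3/q_3
a_0=21:  p_0=21·1+0=21,  q_0=21·0+1=1
…
a_2=2:  p_2=2·22+21=65,  q_2=2·1+1=3
a_3=1:  p_3=1·65+22=87,  q_3=1·3+1=4
→ (87, 4).  Check: 87²=7569, 473·4²=7568, difference 1.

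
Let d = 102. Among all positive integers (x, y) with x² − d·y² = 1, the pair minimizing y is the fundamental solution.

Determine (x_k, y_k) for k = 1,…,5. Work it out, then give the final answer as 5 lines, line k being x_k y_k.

101 10
20401 2020
4120901 408030
832401601 82420040
168141002501 16648440050

[10; 10,20] for √102; ℓ=2 ⇒ convergent index 1
a_0=10:  p_0=10·1+0=10,  q_0=10·0+1=1
a_1=10:  p_1=10·10+1=101,  q_1=10·1+0=10
(x₁, y₁) = (101, 10);  101² − 102·10² = 1 ✓
n=2: (101,10)∘(101,10) = (101·101+102·10·10, 101·10+10·101) = (20401,2020)
n=3: (20401,2020)∘(101,10) = (101·20401+102·10·2020, 101·2020+10·20401) = (4120901,408030)
n=4: (4120901,408030)∘(101,10) = (101·4120901+102·10·408030, 101·408030+10·4120901) = (832401601,82420040)
n=5: (832401601,82420040)∘(101,10) = (101·832401601+102·10·82420040, 101·82420040+10·832401601) = (168141002501,16648440050)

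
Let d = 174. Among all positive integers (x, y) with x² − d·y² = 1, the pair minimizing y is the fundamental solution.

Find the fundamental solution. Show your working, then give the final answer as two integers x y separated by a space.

√174 = [13; 5,4,5,26, …], period ℓ=4 (even) → k=3
step 0: (13, 1)  from 13·(1,0) + (0,1)
step 1: (66, 5)  from 5·(13,1) + (1,0)
step 2: (277, 21)  from 4·(66,5) + (13,1)
step 3: (1451, 110)  from 5·(277,21) + (66,5)
(x₁, y₁) = (1451, 110);  1451² − 174·110² = 1 ✓

1451 110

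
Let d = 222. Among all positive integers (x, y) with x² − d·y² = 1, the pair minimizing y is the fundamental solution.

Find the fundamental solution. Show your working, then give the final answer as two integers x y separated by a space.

149 10

√222 → a₀=14, period (1,8,1,28); ℓ=4 even so k=3
k=0  a_k=14  p_k/q_k = 14/1
k=1  a_k=1  p_k/q_k = 15/1
k=2  a_k=8  p_k/q_k = 134/9
k=3  a_k=1  p_k/q_k = 149/10
fundamental: x₁=149, y₁=10  (since 22201 − 222·100 = 1)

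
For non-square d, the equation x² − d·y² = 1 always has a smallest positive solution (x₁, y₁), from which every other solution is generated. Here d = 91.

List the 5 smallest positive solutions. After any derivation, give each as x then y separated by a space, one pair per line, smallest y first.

1574 165
4954951 519420
15598184174 1635133995
49103078824801 5147401296840
154576476542289374 16204017647318325

d=91: √d = [9; 1,1,5,1,5,1,1,18] (ℓ=8, even), read p_7/q_7
a_0=9:  p_0=9·1+0=9,  q_0=9·0+1=1
a_1=1:  p_1=1·9+1=10,  q_1=1·1+0=1
…
a_3=5:  p_3=5·19+10=105,  q_3=5·2+1=11
a_4=1:  p_4=1·105+19=124,  q_4=1·11+2=13
a_5=5:  p_5=5·124+105=725,  q_5=5·13+11=76
a_6=1:  p_6=1·725+124=849,  q_6=1·76+13=89
a_7=1:  p_7=1·849+725=1574,  q_7=1·89+76=165
fundamental: x₁=1574, y₁=165  (since 2477476 − 91·27225 = 1)
(x_2, y_2) = (1574·1574 + 91·165·165, 1574·165 + 165·1574) = (4954951, 519420)
(x_3, y_3) = (1574·4954951 + 91·165·519420, 1574·519420 + 165·4954951) = (15598184174, 1635133995)
(x_4, y_4) = (1574·15598184174 + 91·165·1635133995, 1574·1635133995 + 165·15598184174) = (49103078824801, 5147401296840)
(x_5, y_5) = (1574·49103078824801 + 91·165·5147401296840, 1574·5147401296840 + 165·49103078824801) = (154576476542289374, 16204017647318325)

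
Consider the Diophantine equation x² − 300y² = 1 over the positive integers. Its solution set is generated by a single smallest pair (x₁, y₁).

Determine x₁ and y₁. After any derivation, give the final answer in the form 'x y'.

[17; 3,8,3,34] for √300; ℓ=4 ⇒ convergent index 3
a_0=17:  p_0=17·1+0=17,  q_0=17·0+1=1
a_1=3:  p_1=3·17+1=52,  q_1=3·1+0=3
a_2=8:  p_2=8·52+17=433,  q_2=8·3+1=25
a_3=3:  p_3=3·433+52=1351,  q_3=3·25+3=78
→ (1351, 78).  Check: 1351²=1825201, 300·78²=1825200, difference 1.

1351 78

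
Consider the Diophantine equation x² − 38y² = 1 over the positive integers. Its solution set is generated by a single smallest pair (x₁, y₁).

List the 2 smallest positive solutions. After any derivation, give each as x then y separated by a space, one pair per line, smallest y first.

√38 → a₀=6, period (6,12); ℓ=2 even so k=1
step 0: (6, 1)  from 6·(1,0) + (0,1)
step 1: (37, 6)  from 6·(6,1) + (1,0)
→ (37, 6).  Check: 37²=1369, 38·6²=1368, difference 1.
k=2:  x_2 = 37·37+38·6·6 = 2737,  y_2 = 37·6+6·37 = 444

37 6
2737 444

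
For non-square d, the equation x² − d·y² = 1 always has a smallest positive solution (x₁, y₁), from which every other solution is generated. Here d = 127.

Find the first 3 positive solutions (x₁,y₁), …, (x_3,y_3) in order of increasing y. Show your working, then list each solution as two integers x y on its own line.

4730624 419775
44757606858751 3971595379200
423462818377139450624 37576248838264821825

d=127: √d = [11; 3,1,2,2,7,11,7,2,2,1,3,22] (ℓ=12, even), read p_11/q_11
a_0=11:  p_0=11·1+0=11,  q_0=11·0+1=1
a_1=3:  p_1=3·11+1=34,  q_1=3·1+0=3
a_2=1:  p_2=1·34+11=45,  q_2=1·3+1=4
a_3=2:  p_3=2·45+34=124,  q_3=2·4+3=11
a_4=2:  p_4=2·124+45=293,  q_4=2·11+4=26
…
a_6=11:  p_6=11·2175+293=24218,  q_6=11·193+26=2149
…
a_8=2:  p_8=2·171701+24218=367620,  q_8=2·15236+2149=32621
a_9=2:  p_9=2·367620+171701=906941,  q_9=2·32621+15236=80478
a_10=1:  p_10=1·906941+367620=1274561,  q_10=1·80478+32621=113099
a_11=3:  p_11=3·1274561+906941=4730624,  q_11=3·113099+80478=419775
→ (4730624, 419775).  Check: 4730624²=22378803429376, 127·419775²=22378803429375, difference 1.
k=2:  x_2 = 4730624·4730624+127·419775·419775 = 44757606858751,  y_2 = 4730624·419775+419775·4730624 = 3971595379200
k=3:  x_3 = 4730624·44757606858751+127·419775·3971595379200 = 423462818377139450624,  y_3 = 4730624·3971595379200+419775·44757606858751 = 37576248838264821825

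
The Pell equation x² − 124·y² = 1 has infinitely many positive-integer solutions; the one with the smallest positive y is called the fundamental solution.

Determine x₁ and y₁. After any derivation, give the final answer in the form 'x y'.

[11; 7,2,1,1,1,…,2,7,22] for √124; ℓ=16 ⇒ convergent index 15
k=0  a_k=11  p_k/q_k = 11/1
…
k=10  a_k=3  p_k/q_k = 67292/6043
…
k=14  a_k=2  p_k/q_k = 626251/56239
k=15  a_k=7  p_k/q_k = 4620799/414960
(x₁, y₁) = (4620799, 414960);  4620799² − 124·414960² = 1 ✓

4620799 414960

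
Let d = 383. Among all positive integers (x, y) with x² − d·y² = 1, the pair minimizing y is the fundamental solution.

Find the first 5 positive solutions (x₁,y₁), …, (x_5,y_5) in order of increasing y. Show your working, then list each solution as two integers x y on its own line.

d=383: √d = [19; 1,1,3,19,3,1,1,38] (ℓ=8, even), read p_7/q_7
i=0: a=19 ⇒ p=19, q=1
i=1: a=1 ⇒ p=20, q=1
i=2: a=1 ⇒ p=39, q=2
i=3: a=3 ⇒ p=137, q=7
i=4: a=19 ⇒ p=2642, q=135
i=5: a=3 ⇒ p=8063, q=412
i=6: a=1 ⇒ p=10705, q=547
i=7: a=1 ⇒ p=18768, q=959
(x₁, y₁) = (18768, 959);  18768² − 383·959² = 1 ✓
(x_2, y_2) = (18768·18768 + 383·959·959, 18768·959 + 959·18768) = (704475647, 35997024)
(x_3, y_3) = (18768·704475647 + 383·959·35997024, 18768·35997024 + 959·704475647) = (26443197867024, 1351184291905)
(x_4, y_4) = (18768·26443197867024 + 383·959·1351184291905, 18768·1351184291905 + 959·26443197867024) = (992571874432137217, 50718053544949056)
(x_5, y_5) = (18768·992571874432137217 + 383·959·50718053544949056, 18768·50718053544949056 + 959·992571874432137217) = (37257177852241504710288, 1903752856512023474111)

18768 959
704475647 35997024
26443197867024 1351184291905
992571874432137217 50718053544949056
37257177852241504710288 1903752856512023474111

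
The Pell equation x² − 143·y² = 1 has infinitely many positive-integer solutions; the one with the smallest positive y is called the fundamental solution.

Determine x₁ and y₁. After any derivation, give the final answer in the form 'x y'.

[11; 1,22] for √143; ℓ=2 ⇒ convergent index 1
i=0: a=11 ⇒ p=11, q=1
i=1: a=1 ⇒ p=12, q=1
(x₁, y₁) = (12, 1);  12² − 143·1² = 1 ✓

12 1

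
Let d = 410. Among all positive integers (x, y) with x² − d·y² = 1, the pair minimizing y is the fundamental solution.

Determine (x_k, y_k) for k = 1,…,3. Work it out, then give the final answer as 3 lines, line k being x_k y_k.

81 4
13121 648
2125521 104972

√410 → a₀=20, period (4,40); ℓ=2 even so k=1
a_0=20:  p_0=20·1+0=20,  q_0=20·0+1=1
a_1=4:  p_1=4·20+1=81,  q_1=4·1+0=4
fundamental: x₁=81, y₁=4  (since 6561 − 410·16 = 1)
k=2:  x_2 = 81·81+410·4·4 = 13121,  y_2 = 81·4+4·81 = 648
k=3:  x_3 = 81·13121+410·4·648 = 2125521,  y_3 = 81·648+4·13121 = 104972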